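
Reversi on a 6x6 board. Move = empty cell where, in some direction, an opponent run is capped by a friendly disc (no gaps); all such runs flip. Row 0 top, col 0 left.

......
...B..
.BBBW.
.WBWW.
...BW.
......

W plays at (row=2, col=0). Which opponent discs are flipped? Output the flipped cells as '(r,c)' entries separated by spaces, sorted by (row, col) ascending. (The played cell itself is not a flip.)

Answer: (2,1) (2,2) (2,3)

Derivation:
Dir NW: edge -> no flip
Dir N: first cell '.' (not opp) -> no flip
Dir NE: first cell '.' (not opp) -> no flip
Dir W: edge -> no flip
Dir E: opp run (2,1) (2,2) (2,3) capped by W -> flip
Dir SW: edge -> no flip
Dir S: first cell '.' (not opp) -> no flip
Dir SE: first cell 'W' (not opp) -> no flip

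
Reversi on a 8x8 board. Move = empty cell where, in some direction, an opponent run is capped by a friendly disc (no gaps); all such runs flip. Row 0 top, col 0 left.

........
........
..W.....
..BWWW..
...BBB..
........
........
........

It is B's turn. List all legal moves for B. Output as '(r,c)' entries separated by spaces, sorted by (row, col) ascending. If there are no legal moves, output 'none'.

(1,1): flips 2 -> legal
(1,2): flips 1 -> legal
(1,3): no bracket -> illegal
(2,1): no bracket -> illegal
(2,3): flips 2 -> legal
(2,4): flips 1 -> legal
(2,5): flips 2 -> legal
(2,6): flips 1 -> legal
(3,1): no bracket -> illegal
(3,6): flips 3 -> legal
(4,2): no bracket -> illegal
(4,6): no bracket -> illegal

Answer: (1,1) (1,2) (2,3) (2,4) (2,5) (2,6) (3,6)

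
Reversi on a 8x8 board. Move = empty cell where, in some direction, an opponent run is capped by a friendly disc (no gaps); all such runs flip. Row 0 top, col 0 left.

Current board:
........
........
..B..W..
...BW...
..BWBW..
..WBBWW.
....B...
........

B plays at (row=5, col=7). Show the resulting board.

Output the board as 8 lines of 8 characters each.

Answer: ........
........
..B..W..
...BW...
..BWBW..
..WBBBBB
....B...
........

Derivation:
Place B at (5,7); scan 8 dirs for brackets.
Dir NW: first cell '.' (not opp) -> no flip
Dir N: first cell '.' (not opp) -> no flip
Dir NE: edge -> no flip
Dir W: opp run (5,6) (5,5) capped by B -> flip
Dir E: edge -> no flip
Dir SW: first cell '.' (not opp) -> no flip
Dir S: first cell '.' (not opp) -> no flip
Dir SE: edge -> no flip
All flips: (5,5) (5,6)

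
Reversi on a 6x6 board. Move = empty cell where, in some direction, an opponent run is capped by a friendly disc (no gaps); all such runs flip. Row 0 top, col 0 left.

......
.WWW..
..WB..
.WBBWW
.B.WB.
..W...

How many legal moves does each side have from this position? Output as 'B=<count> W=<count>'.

Answer: B=11 W=9

Derivation:
-- B to move --
(0,0): flips 2 -> legal
(0,1): flips 1 -> legal
(0,2): flips 2 -> legal
(0,3): flips 1 -> legal
(0,4): no bracket -> illegal
(1,0): no bracket -> illegal
(1,4): no bracket -> illegal
(2,0): no bracket -> illegal
(2,1): flips 2 -> legal
(2,4): flips 1 -> legal
(2,5): no bracket -> illegal
(3,0): flips 1 -> legal
(4,0): no bracket -> illegal
(4,2): flips 1 -> legal
(4,5): flips 1 -> legal
(5,1): no bracket -> illegal
(5,3): flips 1 -> legal
(5,4): flips 1 -> legal
B mobility = 11
-- W to move --
(1,4): no bracket -> illegal
(2,1): flips 1 -> legal
(2,4): flips 1 -> legal
(3,0): flips 1 -> legal
(4,0): no bracket -> illegal
(4,2): flips 1 -> legal
(4,5): flips 1 -> legal
(5,0): no bracket -> illegal
(5,1): flips 1 -> legal
(5,3): flips 1 -> legal
(5,4): flips 1 -> legal
(5,5): flips 2 -> legal
W mobility = 9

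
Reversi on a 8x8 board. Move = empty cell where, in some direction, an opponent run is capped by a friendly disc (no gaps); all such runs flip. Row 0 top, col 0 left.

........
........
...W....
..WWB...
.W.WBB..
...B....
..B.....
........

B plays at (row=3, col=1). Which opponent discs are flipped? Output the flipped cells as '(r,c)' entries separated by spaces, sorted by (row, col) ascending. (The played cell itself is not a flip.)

Answer: (3,2) (3,3)

Derivation:
Dir NW: first cell '.' (not opp) -> no flip
Dir N: first cell '.' (not opp) -> no flip
Dir NE: first cell '.' (not opp) -> no flip
Dir W: first cell '.' (not opp) -> no flip
Dir E: opp run (3,2) (3,3) capped by B -> flip
Dir SW: first cell '.' (not opp) -> no flip
Dir S: opp run (4,1), next='.' -> no flip
Dir SE: first cell '.' (not opp) -> no flip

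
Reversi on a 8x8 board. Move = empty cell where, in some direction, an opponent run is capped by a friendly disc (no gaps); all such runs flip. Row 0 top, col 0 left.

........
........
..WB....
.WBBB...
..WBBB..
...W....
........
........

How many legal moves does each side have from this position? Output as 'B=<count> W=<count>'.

Answer: B=9 W=5

Derivation:
-- B to move --
(1,1): flips 1 -> legal
(1,2): flips 1 -> legal
(1,3): no bracket -> illegal
(2,0): no bracket -> illegal
(2,1): flips 1 -> legal
(3,0): flips 1 -> legal
(4,0): no bracket -> illegal
(4,1): flips 1 -> legal
(5,1): flips 1 -> legal
(5,2): flips 1 -> legal
(5,4): no bracket -> illegal
(6,2): flips 1 -> legal
(6,3): flips 1 -> legal
(6,4): no bracket -> illegal
B mobility = 9
-- W to move --
(1,2): no bracket -> illegal
(1,3): flips 3 -> legal
(1,4): no bracket -> illegal
(2,1): no bracket -> illegal
(2,4): flips 2 -> legal
(2,5): no bracket -> illegal
(3,5): flips 4 -> legal
(3,6): no bracket -> illegal
(4,1): no bracket -> illegal
(4,6): flips 3 -> legal
(5,2): no bracket -> illegal
(5,4): no bracket -> illegal
(5,5): flips 2 -> legal
(5,6): no bracket -> illegal
W mobility = 5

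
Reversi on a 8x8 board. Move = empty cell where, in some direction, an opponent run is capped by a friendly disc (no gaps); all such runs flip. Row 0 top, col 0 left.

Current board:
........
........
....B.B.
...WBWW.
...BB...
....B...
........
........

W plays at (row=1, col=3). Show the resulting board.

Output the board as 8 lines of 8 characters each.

Answer: ........
...W....
....W.B.
...WBWW.
...BB...
....B...
........
........

Derivation:
Place W at (1,3); scan 8 dirs for brackets.
Dir NW: first cell '.' (not opp) -> no flip
Dir N: first cell '.' (not opp) -> no flip
Dir NE: first cell '.' (not opp) -> no flip
Dir W: first cell '.' (not opp) -> no flip
Dir E: first cell '.' (not opp) -> no flip
Dir SW: first cell '.' (not opp) -> no flip
Dir S: first cell '.' (not opp) -> no flip
Dir SE: opp run (2,4) capped by W -> flip
All flips: (2,4)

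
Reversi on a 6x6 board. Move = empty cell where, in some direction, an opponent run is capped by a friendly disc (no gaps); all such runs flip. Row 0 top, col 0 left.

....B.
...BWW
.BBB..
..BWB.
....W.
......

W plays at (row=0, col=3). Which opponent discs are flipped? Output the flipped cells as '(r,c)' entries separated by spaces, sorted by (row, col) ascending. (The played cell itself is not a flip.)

Dir NW: edge -> no flip
Dir N: edge -> no flip
Dir NE: edge -> no flip
Dir W: first cell '.' (not opp) -> no flip
Dir E: opp run (0,4), next='.' -> no flip
Dir SW: first cell '.' (not opp) -> no flip
Dir S: opp run (1,3) (2,3) capped by W -> flip
Dir SE: first cell 'W' (not opp) -> no flip

Answer: (1,3) (2,3)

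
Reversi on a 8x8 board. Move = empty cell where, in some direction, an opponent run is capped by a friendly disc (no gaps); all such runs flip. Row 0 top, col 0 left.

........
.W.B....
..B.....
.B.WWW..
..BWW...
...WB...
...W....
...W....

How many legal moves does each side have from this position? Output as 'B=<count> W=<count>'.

Answer: B=8 W=7

Derivation:
-- B to move --
(0,0): flips 1 -> legal
(0,1): no bracket -> illegal
(0,2): no bracket -> illegal
(1,0): no bracket -> illegal
(1,2): no bracket -> illegal
(2,0): no bracket -> illegal
(2,1): no bracket -> illegal
(2,3): no bracket -> illegal
(2,4): flips 3 -> legal
(2,5): no bracket -> illegal
(2,6): no bracket -> illegal
(3,2): flips 1 -> legal
(3,6): no bracket -> illegal
(4,5): flips 2 -> legal
(4,6): no bracket -> illegal
(5,2): flips 1 -> legal
(5,5): flips 2 -> legal
(6,2): no bracket -> illegal
(6,4): flips 1 -> legal
(7,2): flips 1 -> legal
(7,4): no bracket -> illegal
B mobility = 8
-- W to move --
(0,2): no bracket -> illegal
(0,3): no bracket -> illegal
(0,4): no bracket -> illegal
(1,2): no bracket -> illegal
(1,4): no bracket -> illegal
(2,0): flips 2 -> legal
(2,1): no bracket -> illegal
(2,3): no bracket -> illegal
(2,4): no bracket -> illegal
(3,0): no bracket -> illegal
(3,2): no bracket -> illegal
(4,0): no bracket -> illegal
(4,1): flips 1 -> legal
(4,5): flips 1 -> legal
(5,1): flips 1 -> legal
(5,2): no bracket -> illegal
(5,5): flips 1 -> legal
(6,4): flips 1 -> legal
(6,5): flips 1 -> legal
W mobility = 7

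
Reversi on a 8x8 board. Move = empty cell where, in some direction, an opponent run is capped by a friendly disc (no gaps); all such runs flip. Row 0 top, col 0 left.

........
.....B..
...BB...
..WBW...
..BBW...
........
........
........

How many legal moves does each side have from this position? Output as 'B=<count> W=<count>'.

-- B to move --
(2,1): flips 1 -> legal
(2,2): flips 1 -> legal
(2,5): flips 1 -> legal
(3,1): flips 1 -> legal
(3,5): flips 1 -> legal
(4,1): flips 1 -> legal
(4,5): flips 2 -> legal
(5,3): no bracket -> illegal
(5,4): flips 2 -> legal
(5,5): flips 1 -> legal
B mobility = 9
-- W to move --
(0,4): no bracket -> illegal
(0,5): no bracket -> illegal
(0,6): no bracket -> illegal
(1,2): flips 1 -> legal
(1,3): no bracket -> illegal
(1,4): flips 2 -> legal
(1,6): no bracket -> illegal
(2,2): flips 1 -> legal
(2,5): no bracket -> illegal
(2,6): no bracket -> illegal
(3,1): no bracket -> illegal
(3,5): no bracket -> illegal
(4,1): flips 2 -> legal
(5,1): no bracket -> illegal
(5,2): flips 2 -> legal
(5,3): no bracket -> illegal
(5,4): flips 1 -> legal
W mobility = 6

Answer: B=9 W=6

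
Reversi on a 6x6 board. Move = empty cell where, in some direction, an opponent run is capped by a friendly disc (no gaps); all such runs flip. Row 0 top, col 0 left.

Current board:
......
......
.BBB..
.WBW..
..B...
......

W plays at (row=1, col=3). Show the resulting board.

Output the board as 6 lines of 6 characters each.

Place W at (1,3); scan 8 dirs for brackets.
Dir NW: first cell '.' (not opp) -> no flip
Dir N: first cell '.' (not opp) -> no flip
Dir NE: first cell '.' (not opp) -> no flip
Dir W: first cell '.' (not opp) -> no flip
Dir E: first cell '.' (not opp) -> no flip
Dir SW: opp run (2,2) capped by W -> flip
Dir S: opp run (2,3) capped by W -> flip
Dir SE: first cell '.' (not opp) -> no flip
All flips: (2,2) (2,3)

Answer: ......
...W..
.BWW..
.WBW..
..B...
......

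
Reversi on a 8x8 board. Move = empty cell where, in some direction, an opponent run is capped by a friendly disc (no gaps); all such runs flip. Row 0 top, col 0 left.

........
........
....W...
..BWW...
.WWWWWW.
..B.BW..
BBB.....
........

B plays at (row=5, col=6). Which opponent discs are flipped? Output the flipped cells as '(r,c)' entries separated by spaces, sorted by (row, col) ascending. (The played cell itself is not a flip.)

Dir NW: opp run (4,5) (3,4), next='.' -> no flip
Dir N: opp run (4,6), next='.' -> no flip
Dir NE: first cell '.' (not opp) -> no flip
Dir W: opp run (5,5) capped by B -> flip
Dir E: first cell '.' (not opp) -> no flip
Dir SW: first cell '.' (not opp) -> no flip
Dir S: first cell '.' (not opp) -> no flip
Dir SE: first cell '.' (not opp) -> no flip

Answer: (5,5)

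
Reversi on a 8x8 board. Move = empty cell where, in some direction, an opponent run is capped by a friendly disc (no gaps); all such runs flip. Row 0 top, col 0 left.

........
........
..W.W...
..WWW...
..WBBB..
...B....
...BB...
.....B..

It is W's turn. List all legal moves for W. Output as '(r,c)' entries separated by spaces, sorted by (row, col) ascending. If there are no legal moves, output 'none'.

Answer: (4,6) (5,2) (5,4) (5,5) (5,6) (7,3)

Derivation:
(3,5): no bracket -> illegal
(3,6): no bracket -> illegal
(4,6): flips 3 -> legal
(5,2): flips 1 -> legal
(5,4): flips 2 -> legal
(5,5): flips 1 -> legal
(5,6): flips 1 -> legal
(6,2): no bracket -> illegal
(6,5): no bracket -> illegal
(6,6): no bracket -> illegal
(7,2): no bracket -> illegal
(7,3): flips 3 -> legal
(7,4): no bracket -> illegal
(7,6): no bracket -> illegal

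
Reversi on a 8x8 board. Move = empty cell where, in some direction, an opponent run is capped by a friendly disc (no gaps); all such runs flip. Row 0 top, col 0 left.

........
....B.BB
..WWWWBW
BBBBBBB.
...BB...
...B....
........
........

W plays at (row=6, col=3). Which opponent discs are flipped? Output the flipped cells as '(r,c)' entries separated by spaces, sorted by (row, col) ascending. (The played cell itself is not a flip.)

Dir NW: first cell '.' (not opp) -> no flip
Dir N: opp run (5,3) (4,3) (3,3) capped by W -> flip
Dir NE: first cell '.' (not opp) -> no flip
Dir W: first cell '.' (not opp) -> no flip
Dir E: first cell '.' (not opp) -> no flip
Dir SW: first cell '.' (not opp) -> no flip
Dir S: first cell '.' (not opp) -> no flip
Dir SE: first cell '.' (not opp) -> no flip

Answer: (3,3) (4,3) (5,3)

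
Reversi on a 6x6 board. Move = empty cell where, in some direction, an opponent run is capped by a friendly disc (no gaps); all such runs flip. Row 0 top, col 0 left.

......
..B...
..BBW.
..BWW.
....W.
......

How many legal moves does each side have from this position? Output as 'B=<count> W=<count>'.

-- B to move --
(1,3): no bracket -> illegal
(1,4): no bracket -> illegal
(1,5): no bracket -> illegal
(2,5): flips 1 -> legal
(3,5): flips 2 -> legal
(4,2): no bracket -> illegal
(4,3): flips 1 -> legal
(4,5): flips 1 -> legal
(5,3): no bracket -> illegal
(5,4): no bracket -> illegal
(5,5): flips 2 -> legal
B mobility = 5
-- W to move --
(0,1): flips 2 -> legal
(0,2): no bracket -> illegal
(0,3): no bracket -> illegal
(1,1): flips 1 -> legal
(1,3): flips 1 -> legal
(1,4): no bracket -> illegal
(2,1): flips 2 -> legal
(3,1): flips 1 -> legal
(4,1): no bracket -> illegal
(4,2): no bracket -> illegal
(4,3): no bracket -> illegal
W mobility = 5

Answer: B=5 W=5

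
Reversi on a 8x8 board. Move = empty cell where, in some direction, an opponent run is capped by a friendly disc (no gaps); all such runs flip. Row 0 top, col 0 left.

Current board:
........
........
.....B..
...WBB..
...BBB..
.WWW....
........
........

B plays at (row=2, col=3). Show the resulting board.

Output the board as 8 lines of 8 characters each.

Place B at (2,3); scan 8 dirs for brackets.
Dir NW: first cell '.' (not opp) -> no flip
Dir N: first cell '.' (not opp) -> no flip
Dir NE: first cell '.' (not opp) -> no flip
Dir W: first cell '.' (not opp) -> no flip
Dir E: first cell '.' (not opp) -> no flip
Dir SW: first cell '.' (not opp) -> no flip
Dir S: opp run (3,3) capped by B -> flip
Dir SE: first cell 'B' (not opp) -> no flip
All flips: (3,3)

Answer: ........
........
...B.B..
...BBB..
...BBB..
.WWW....
........
........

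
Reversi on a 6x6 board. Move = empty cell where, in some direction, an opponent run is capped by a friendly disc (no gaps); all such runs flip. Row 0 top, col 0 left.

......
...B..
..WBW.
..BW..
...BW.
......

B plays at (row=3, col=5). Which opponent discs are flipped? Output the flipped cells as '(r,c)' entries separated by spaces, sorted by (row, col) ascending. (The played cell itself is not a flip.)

Answer: (2,4)

Derivation:
Dir NW: opp run (2,4) capped by B -> flip
Dir N: first cell '.' (not opp) -> no flip
Dir NE: edge -> no flip
Dir W: first cell '.' (not opp) -> no flip
Dir E: edge -> no flip
Dir SW: opp run (4,4), next='.' -> no flip
Dir S: first cell '.' (not opp) -> no flip
Dir SE: edge -> no flip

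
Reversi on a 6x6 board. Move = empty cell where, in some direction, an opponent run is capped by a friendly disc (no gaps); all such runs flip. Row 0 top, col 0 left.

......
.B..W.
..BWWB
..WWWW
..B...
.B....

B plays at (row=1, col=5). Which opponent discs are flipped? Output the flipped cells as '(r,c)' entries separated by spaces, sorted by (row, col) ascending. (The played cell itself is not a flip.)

Dir NW: first cell '.' (not opp) -> no flip
Dir N: first cell '.' (not opp) -> no flip
Dir NE: edge -> no flip
Dir W: opp run (1,4), next='.' -> no flip
Dir E: edge -> no flip
Dir SW: opp run (2,4) (3,3) capped by B -> flip
Dir S: first cell 'B' (not opp) -> no flip
Dir SE: edge -> no flip

Answer: (2,4) (3,3)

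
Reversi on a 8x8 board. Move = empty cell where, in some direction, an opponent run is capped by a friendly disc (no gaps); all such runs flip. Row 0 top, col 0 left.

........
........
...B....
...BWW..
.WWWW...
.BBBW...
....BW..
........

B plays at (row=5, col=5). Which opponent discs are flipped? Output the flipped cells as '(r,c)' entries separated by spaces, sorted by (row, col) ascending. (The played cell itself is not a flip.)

Answer: (4,4) (5,4)

Derivation:
Dir NW: opp run (4,4) capped by B -> flip
Dir N: first cell '.' (not opp) -> no flip
Dir NE: first cell '.' (not opp) -> no flip
Dir W: opp run (5,4) capped by B -> flip
Dir E: first cell '.' (not opp) -> no flip
Dir SW: first cell 'B' (not opp) -> no flip
Dir S: opp run (6,5), next='.' -> no flip
Dir SE: first cell '.' (not opp) -> no flip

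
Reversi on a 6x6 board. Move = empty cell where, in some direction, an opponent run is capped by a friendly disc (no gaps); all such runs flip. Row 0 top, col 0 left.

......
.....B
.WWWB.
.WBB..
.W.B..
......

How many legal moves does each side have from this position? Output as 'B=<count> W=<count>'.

-- B to move --
(1,0): flips 1 -> legal
(1,1): flips 1 -> legal
(1,2): flips 1 -> legal
(1,3): flips 1 -> legal
(1,4): flips 1 -> legal
(2,0): flips 3 -> legal
(3,0): flips 1 -> legal
(3,4): no bracket -> illegal
(4,0): no bracket -> illegal
(4,2): no bracket -> illegal
(5,0): flips 1 -> legal
(5,1): no bracket -> illegal
(5,2): no bracket -> illegal
B mobility = 8
-- W to move --
(0,4): no bracket -> illegal
(0,5): no bracket -> illegal
(1,3): no bracket -> illegal
(1,4): no bracket -> illegal
(2,5): flips 1 -> legal
(3,4): flips 2 -> legal
(3,5): no bracket -> illegal
(4,2): flips 1 -> legal
(4,4): flips 1 -> legal
(5,2): no bracket -> illegal
(5,3): flips 2 -> legal
(5,4): flips 2 -> legal
W mobility = 6

Answer: B=8 W=6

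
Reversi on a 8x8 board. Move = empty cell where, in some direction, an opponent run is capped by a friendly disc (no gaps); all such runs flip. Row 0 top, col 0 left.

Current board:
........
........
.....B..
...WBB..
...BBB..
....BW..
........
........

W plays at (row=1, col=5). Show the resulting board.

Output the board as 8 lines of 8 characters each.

Place W at (1,5); scan 8 dirs for brackets.
Dir NW: first cell '.' (not opp) -> no flip
Dir N: first cell '.' (not opp) -> no flip
Dir NE: first cell '.' (not opp) -> no flip
Dir W: first cell '.' (not opp) -> no flip
Dir E: first cell '.' (not opp) -> no flip
Dir SW: first cell '.' (not opp) -> no flip
Dir S: opp run (2,5) (3,5) (4,5) capped by W -> flip
Dir SE: first cell '.' (not opp) -> no flip
All flips: (2,5) (3,5) (4,5)

Answer: ........
.....W..
.....W..
...WBW..
...BBW..
....BW..
........
........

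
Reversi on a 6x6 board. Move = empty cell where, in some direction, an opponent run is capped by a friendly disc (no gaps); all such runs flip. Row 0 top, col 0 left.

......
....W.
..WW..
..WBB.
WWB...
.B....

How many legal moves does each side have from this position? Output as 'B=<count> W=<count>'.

-- B to move --
(0,3): no bracket -> illegal
(0,4): no bracket -> illegal
(0,5): no bracket -> illegal
(1,1): flips 1 -> legal
(1,2): flips 3 -> legal
(1,3): flips 1 -> legal
(1,5): no bracket -> illegal
(2,1): no bracket -> illegal
(2,4): no bracket -> illegal
(2,5): no bracket -> illegal
(3,0): no bracket -> illegal
(3,1): flips 2 -> legal
(4,3): no bracket -> illegal
(5,0): no bracket -> illegal
(5,2): no bracket -> illegal
B mobility = 4
-- W to move --
(2,4): no bracket -> illegal
(2,5): no bracket -> illegal
(3,1): no bracket -> illegal
(3,5): flips 2 -> legal
(4,3): flips 2 -> legal
(4,4): flips 1 -> legal
(4,5): flips 1 -> legal
(5,0): no bracket -> illegal
(5,2): flips 1 -> legal
(5,3): no bracket -> illegal
W mobility = 5

Answer: B=4 W=5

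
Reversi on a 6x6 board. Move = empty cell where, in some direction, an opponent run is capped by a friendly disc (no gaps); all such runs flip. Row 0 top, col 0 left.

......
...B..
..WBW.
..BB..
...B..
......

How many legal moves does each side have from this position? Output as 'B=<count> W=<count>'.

Answer: B=7 W=4

Derivation:
-- B to move --
(1,1): flips 1 -> legal
(1,2): flips 1 -> legal
(1,4): no bracket -> illegal
(1,5): flips 1 -> legal
(2,1): flips 1 -> legal
(2,5): flips 1 -> legal
(3,1): flips 1 -> legal
(3,4): no bracket -> illegal
(3,5): flips 1 -> legal
B mobility = 7
-- W to move --
(0,2): flips 1 -> legal
(0,3): no bracket -> illegal
(0,4): flips 1 -> legal
(1,2): no bracket -> illegal
(1,4): no bracket -> illegal
(2,1): no bracket -> illegal
(3,1): no bracket -> illegal
(3,4): no bracket -> illegal
(4,1): no bracket -> illegal
(4,2): flips 2 -> legal
(4,4): flips 1 -> legal
(5,2): no bracket -> illegal
(5,3): no bracket -> illegal
(5,4): no bracket -> illegal
W mobility = 4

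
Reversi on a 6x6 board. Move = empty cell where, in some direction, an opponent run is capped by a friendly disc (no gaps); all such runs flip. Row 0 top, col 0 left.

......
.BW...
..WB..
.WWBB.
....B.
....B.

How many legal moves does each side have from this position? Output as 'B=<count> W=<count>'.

Answer: B=5 W=7

Derivation:
-- B to move --
(0,1): flips 1 -> legal
(0,2): no bracket -> illegal
(0,3): no bracket -> illegal
(1,3): flips 1 -> legal
(2,0): no bracket -> illegal
(2,1): flips 1 -> legal
(3,0): flips 2 -> legal
(4,0): no bracket -> illegal
(4,1): flips 1 -> legal
(4,2): no bracket -> illegal
(4,3): no bracket -> illegal
B mobility = 5
-- W to move --
(0,0): flips 1 -> legal
(0,1): no bracket -> illegal
(0,2): no bracket -> illegal
(1,0): flips 1 -> legal
(1,3): no bracket -> illegal
(1,4): flips 1 -> legal
(2,0): no bracket -> illegal
(2,1): no bracket -> illegal
(2,4): flips 1 -> legal
(2,5): no bracket -> illegal
(3,5): flips 2 -> legal
(4,2): no bracket -> illegal
(4,3): no bracket -> illegal
(4,5): flips 2 -> legal
(5,3): no bracket -> illegal
(5,5): flips 2 -> legal
W mobility = 7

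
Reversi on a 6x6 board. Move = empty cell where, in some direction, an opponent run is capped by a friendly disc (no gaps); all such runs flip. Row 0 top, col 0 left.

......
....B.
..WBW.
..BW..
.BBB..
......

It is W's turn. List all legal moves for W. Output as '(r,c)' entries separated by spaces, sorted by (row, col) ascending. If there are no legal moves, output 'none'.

(0,3): no bracket -> illegal
(0,4): flips 1 -> legal
(0,5): no bracket -> illegal
(1,2): no bracket -> illegal
(1,3): flips 1 -> legal
(1,5): no bracket -> illegal
(2,1): no bracket -> illegal
(2,5): no bracket -> illegal
(3,0): no bracket -> illegal
(3,1): flips 1 -> legal
(3,4): no bracket -> illegal
(4,0): no bracket -> illegal
(4,4): no bracket -> illegal
(5,0): no bracket -> illegal
(5,1): flips 1 -> legal
(5,2): flips 2 -> legal
(5,3): flips 1 -> legal
(5,4): no bracket -> illegal

Answer: (0,4) (1,3) (3,1) (5,1) (5,2) (5,3)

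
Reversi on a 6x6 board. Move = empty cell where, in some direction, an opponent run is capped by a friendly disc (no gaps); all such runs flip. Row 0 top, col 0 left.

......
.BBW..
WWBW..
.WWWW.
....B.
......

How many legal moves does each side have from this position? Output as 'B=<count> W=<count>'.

-- B to move --
(0,2): no bracket -> illegal
(0,3): no bracket -> illegal
(0,4): flips 1 -> legal
(1,0): no bracket -> illegal
(1,4): flips 1 -> legal
(2,4): flips 2 -> legal
(2,5): no bracket -> illegal
(3,0): flips 1 -> legal
(3,5): no bracket -> illegal
(4,0): flips 1 -> legal
(4,1): flips 2 -> legal
(4,2): flips 1 -> legal
(4,3): no bracket -> illegal
(4,5): flips 2 -> legal
B mobility = 8
-- W to move --
(0,0): flips 2 -> legal
(0,1): flips 2 -> legal
(0,2): flips 3 -> legal
(0,3): flips 1 -> legal
(1,0): flips 2 -> legal
(3,5): no bracket -> illegal
(4,3): no bracket -> illegal
(4,5): no bracket -> illegal
(5,3): no bracket -> illegal
(5,4): flips 1 -> legal
(5,5): flips 1 -> legal
W mobility = 7

Answer: B=8 W=7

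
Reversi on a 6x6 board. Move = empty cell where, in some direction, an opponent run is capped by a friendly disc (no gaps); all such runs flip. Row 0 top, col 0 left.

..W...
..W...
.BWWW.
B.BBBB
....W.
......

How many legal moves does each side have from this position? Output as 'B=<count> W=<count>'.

-- B to move --
(0,1): flips 2 -> legal
(0,3): flips 1 -> legal
(1,1): flips 1 -> legal
(1,3): flips 2 -> legal
(1,4): flips 2 -> legal
(1,5): flips 1 -> legal
(2,5): flips 3 -> legal
(3,1): no bracket -> illegal
(4,3): no bracket -> illegal
(4,5): no bracket -> illegal
(5,3): flips 1 -> legal
(5,4): flips 1 -> legal
(5,5): flips 1 -> legal
B mobility = 10
-- W to move --
(1,0): no bracket -> illegal
(1,1): no bracket -> illegal
(2,0): flips 1 -> legal
(2,5): no bracket -> illegal
(3,1): no bracket -> illegal
(4,0): no bracket -> illegal
(4,1): flips 1 -> legal
(4,2): flips 2 -> legal
(4,3): flips 1 -> legal
(4,5): flips 1 -> legal
W mobility = 5

Answer: B=10 W=5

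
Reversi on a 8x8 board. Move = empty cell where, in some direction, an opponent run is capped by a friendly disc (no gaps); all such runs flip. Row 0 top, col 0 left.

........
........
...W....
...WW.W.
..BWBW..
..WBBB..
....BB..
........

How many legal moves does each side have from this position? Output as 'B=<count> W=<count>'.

-- B to move --
(1,2): no bracket -> illegal
(1,3): flips 3 -> legal
(1,4): no bracket -> illegal
(2,2): flips 1 -> legal
(2,4): flips 2 -> legal
(2,5): no bracket -> illegal
(2,6): no bracket -> illegal
(2,7): flips 2 -> legal
(3,2): flips 1 -> legal
(3,5): flips 1 -> legal
(3,7): no bracket -> illegal
(4,1): no bracket -> illegal
(4,6): flips 1 -> legal
(4,7): no bracket -> illegal
(5,1): flips 1 -> legal
(5,6): no bracket -> illegal
(6,1): no bracket -> illegal
(6,2): flips 1 -> legal
(6,3): no bracket -> illegal
B mobility = 9
-- W to move --
(3,1): no bracket -> illegal
(3,2): flips 1 -> legal
(3,5): no bracket -> illegal
(4,1): flips 1 -> legal
(4,6): no bracket -> illegal
(5,1): flips 1 -> legal
(5,6): flips 3 -> legal
(6,2): no bracket -> illegal
(6,3): flips 2 -> legal
(6,6): flips 2 -> legal
(7,3): no bracket -> illegal
(7,4): flips 3 -> legal
(7,5): flips 2 -> legal
(7,6): flips 2 -> legal
W mobility = 9

Answer: B=9 W=9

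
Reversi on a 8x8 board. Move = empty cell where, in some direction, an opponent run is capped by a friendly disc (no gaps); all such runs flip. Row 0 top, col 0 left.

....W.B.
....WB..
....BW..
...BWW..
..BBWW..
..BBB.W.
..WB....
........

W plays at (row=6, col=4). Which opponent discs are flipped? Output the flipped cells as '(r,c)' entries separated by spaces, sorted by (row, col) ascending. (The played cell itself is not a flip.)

Answer: (5,4) (6,3)

Derivation:
Dir NW: opp run (5,3) (4,2), next='.' -> no flip
Dir N: opp run (5,4) capped by W -> flip
Dir NE: first cell '.' (not opp) -> no flip
Dir W: opp run (6,3) capped by W -> flip
Dir E: first cell '.' (not opp) -> no flip
Dir SW: first cell '.' (not opp) -> no flip
Dir S: first cell '.' (not opp) -> no flip
Dir SE: first cell '.' (not opp) -> no flip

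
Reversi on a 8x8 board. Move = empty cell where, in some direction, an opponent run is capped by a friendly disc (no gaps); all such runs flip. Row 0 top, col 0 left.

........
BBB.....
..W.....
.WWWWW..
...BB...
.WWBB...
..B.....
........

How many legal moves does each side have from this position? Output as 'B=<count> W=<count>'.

-- B to move --
(1,3): no bracket -> illegal
(2,0): no bracket -> illegal
(2,1): flips 1 -> legal
(2,3): flips 1 -> legal
(2,4): flips 1 -> legal
(2,5): flips 1 -> legal
(2,6): flips 1 -> legal
(3,0): no bracket -> illegal
(3,6): no bracket -> illegal
(4,0): flips 1 -> legal
(4,1): no bracket -> illegal
(4,2): flips 3 -> legal
(4,5): no bracket -> illegal
(4,6): no bracket -> illegal
(5,0): flips 2 -> legal
(6,0): no bracket -> illegal
(6,1): flips 1 -> legal
(6,3): no bracket -> illegal
B mobility = 9
-- W to move --
(0,0): flips 1 -> legal
(0,1): no bracket -> illegal
(0,2): flips 1 -> legal
(0,3): no bracket -> illegal
(1,3): no bracket -> illegal
(2,0): no bracket -> illegal
(2,1): no bracket -> illegal
(2,3): no bracket -> illegal
(4,2): no bracket -> illegal
(4,5): no bracket -> illegal
(5,5): flips 3 -> legal
(6,1): no bracket -> illegal
(6,3): flips 2 -> legal
(6,4): flips 2 -> legal
(6,5): flips 2 -> legal
(7,1): flips 3 -> legal
(7,2): flips 1 -> legal
(7,3): flips 1 -> legal
W mobility = 9

Answer: B=9 W=9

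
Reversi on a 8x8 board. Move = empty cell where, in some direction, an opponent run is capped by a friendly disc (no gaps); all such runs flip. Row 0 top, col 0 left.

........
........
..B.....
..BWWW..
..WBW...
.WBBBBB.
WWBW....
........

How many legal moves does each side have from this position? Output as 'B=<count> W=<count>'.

-- B to move --
(2,3): flips 1 -> legal
(2,4): flips 2 -> legal
(2,5): flips 1 -> legal
(2,6): flips 2 -> legal
(3,1): flips 1 -> legal
(3,6): flips 3 -> legal
(4,0): flips 1 -> legal
(4,1): flips 1 -> legal
(4,5): flips 1 -> legal
(4,6): no bracket -> illegal
(5,0): flips 1 -> legal
(6,4): flips 1 -> legal
(7,0): flips 1 -> legal
(7,1): no bracket -> illegal
(7,2): flips 1 -> legal
(7,3): flips 1 -> legal
(7,4): flips 1 -> legal
B mobility = 15
-- W to move --
(1,1): flips 1 -> legal
(1,2): flips 2 -> legal
(1,3): no bracket -> illegal
(2,1): no bracket -> illegal
(2,3): no bracket -> illegal
(3,1): flips 1 -> legal
(4,1): flips 1 -> legal
(4,5): flips 1 -> legal
(4,6): no bracket -> illegal
(4,7): no bracket -> illegal
(5,7): flips 5 -> legal
(6,4): flips 2 -> legal
(6,5): no bracket -> illegal
(6,6): flips 1 -> legal
(6,7): no bracket -> illegal
(7,1): flips 2 -> legal
(7,2): flips 2 -> legal
(7,3): flips 1 -> legal
W mobility = 11

Answer: B=15 W=11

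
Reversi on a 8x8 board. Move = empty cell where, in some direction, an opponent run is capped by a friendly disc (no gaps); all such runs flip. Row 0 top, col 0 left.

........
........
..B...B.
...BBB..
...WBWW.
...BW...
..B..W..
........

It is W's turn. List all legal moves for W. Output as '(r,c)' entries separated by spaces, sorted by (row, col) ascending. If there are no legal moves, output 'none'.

(1,1): no bracket -> illegal
(1,2): no bracket -> illegal
(1,3): no bracket -> illegal
(1,5): no bracket -> illegal
(1,6): no bracket -> illegal
(1,7): no bracket -> illegal
(2,1): no bracket -> illegal
(2,3): flips 2 -> legal
(2,4): flips 3 -> legal
(2,5): flips 2 -> legal
(2,7): no bracket -> illegal
(3,1): no bracket -> illegal
(3,2): no bracket -> illegal
(3,6): no bracket -> illegal
(3,7): no bracket -> illegal
(4,2): no bracket -> illegal
(5,1): no bracket -> illegal
(5,2): flips 1 -> legal
(5,5): no bracket -> illegal
(6,1): no bracket -> illegal
(6,3): flips 1 -> legal
(6,4): no bracket -> illegal
(7,1): no bracket -> illegal
(7,2): no bracket -> illegal
(7,3): no bracket -> illegal

Answer: (2,3) (2,4) (2,5) (5,2) (6,3)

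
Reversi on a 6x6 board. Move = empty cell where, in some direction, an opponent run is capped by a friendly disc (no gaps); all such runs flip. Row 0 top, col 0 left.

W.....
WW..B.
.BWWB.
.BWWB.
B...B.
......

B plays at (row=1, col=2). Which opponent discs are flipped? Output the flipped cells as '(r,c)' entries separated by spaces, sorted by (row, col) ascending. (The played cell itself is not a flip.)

Answer: (2,3)

Derivation:
Dir NW: first cell '.' (not opp) -> no flip
Dir N: first cell '.' (not opp) -> no flip
Dir NE: first cell '.' (not opp) -> no flip
Dir W: opp run (1,1) (1,0), next=edge -> no flip
Dir E: first cell '.' (not opp) -> no flip
Dir SW: first cell 'B' (not opp) -> no flip
Dir S: opp run (2,2) (3,2), next='.' -> no flip
Dir SE: opp run (2,3) capped by B -> flip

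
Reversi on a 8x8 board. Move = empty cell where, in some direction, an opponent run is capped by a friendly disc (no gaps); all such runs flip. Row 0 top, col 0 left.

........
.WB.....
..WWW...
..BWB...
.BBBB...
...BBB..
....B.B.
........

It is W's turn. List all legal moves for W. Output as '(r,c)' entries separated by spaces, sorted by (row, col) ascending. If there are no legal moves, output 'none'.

Answer: (0,1) (0,2) (1,3) (3,1) (3,5) (4,5) (5,0) (5,1) (5,2) (6,3) (7,4) (7,7)

Derivation:
(0,1): flips 1 -> legal
(0,2): flips 1 -> legal
(0,3): no bracket -> illegal
(1,3): flips 1 -> legal
(2,1): no bracket -> illegal
(2,5): no bracket -> illegal
(3,0): no bracket -> illegal
(3,1): flips 1 -> legal
(3,5): flips 1 -> legal
(4,0): no bracket -> illegal
(4,5): flips 1 -> legal
(4,6): no bracket -> illegal
(5,0): flips 2 -> legal
(5,1): flips 1 -> legal
(5,2): flips 2 -> legal
(5,6): no bracket -> illegal
(5,7): no bracket -> illegal
(6,2): no bracket -> illegal
(6,3): flips 2 -> legal
(6,5): no bracket -> illegal
(6,7): no bracket -> illegal
(7,3): no bracket -> illegal
(7,4): flips 4 -> legal
(7,5): no bracket -> illegal
(7,6): no bracket -> illegal
(7,7): flips 3 -> legal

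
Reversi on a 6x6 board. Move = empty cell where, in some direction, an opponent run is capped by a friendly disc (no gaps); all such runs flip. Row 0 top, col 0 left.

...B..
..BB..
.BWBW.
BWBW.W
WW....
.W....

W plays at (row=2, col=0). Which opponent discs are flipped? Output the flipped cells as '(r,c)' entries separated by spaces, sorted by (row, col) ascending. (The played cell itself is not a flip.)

Dir NW: edge -> no flip
Dir N: first cell '.' (not opp) -> no flip
Dir NE: first cell '.' (not opp) -> no flip
Dir W: edge -> no flip
Dir E: opp run (2,1) capped by W -> flip
Dir SW: edge -> no flip
Dir S: opp run (3,0) capped by W -> flip
Dir SE: first cell 'W' (not opp) -> no flip

Answer: (2,1) (3,0)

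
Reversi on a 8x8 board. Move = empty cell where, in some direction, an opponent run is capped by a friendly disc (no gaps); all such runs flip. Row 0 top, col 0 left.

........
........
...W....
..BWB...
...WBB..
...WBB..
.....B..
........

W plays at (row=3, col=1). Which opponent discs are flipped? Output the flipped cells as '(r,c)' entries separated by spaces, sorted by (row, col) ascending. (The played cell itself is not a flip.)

Answer: (3,2)

Derivation:
Dir NW: first cell '.' (not opp) -> no flip
Dir N: first cell '.' (not opp) -> no flip
Dir NE: first cell '.' (not opp) -> no flip
Dir W: first cell '.' (not opp) -> no flip
Dir E: opp run (3,2) capped by W -> flip
Dir SW: first cell '.' (not opp) -> no flip
Dir S: first cell '.' (not opp) -> no flip
Dir SE: first cell '.' (not opp) -> no flip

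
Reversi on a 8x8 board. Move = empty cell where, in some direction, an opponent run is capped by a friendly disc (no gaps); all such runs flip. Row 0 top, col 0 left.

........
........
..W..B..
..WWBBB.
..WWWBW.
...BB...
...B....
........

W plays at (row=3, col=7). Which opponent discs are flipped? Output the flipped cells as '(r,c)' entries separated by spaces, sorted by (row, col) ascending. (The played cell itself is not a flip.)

Dir NW: first cell '.' (not opp) -> no flip
Dir N: first cell '.' (not opp) -> no flip
Dir NE: edge -> no flip
Dir W: opp run (3,6) (3,5) (3,4) capped by W -> flip
Dir E: edge -> no flip
Dir SW: first cell 'W' (not opp) -> no flip
Dir S: first cell '.' (not opp) -> no flip
Dir SE: edge -> no flip

Answer: (3,4) (3,5) (3,6)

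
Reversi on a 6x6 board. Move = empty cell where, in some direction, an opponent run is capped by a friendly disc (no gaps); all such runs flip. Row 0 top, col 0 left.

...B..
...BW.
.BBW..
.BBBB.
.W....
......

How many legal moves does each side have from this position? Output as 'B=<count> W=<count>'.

Answer: B=7 W=5

Derivation:
-- B to move --
(0,4): no bracket -> illegal
(0,5): flips 2 -> legal
(1,2): flips 1 -> legal
(1,5): flips 1 -> legal
(2,4): flips 1 -> legal
(2,5): flips 1 -> legal
(3,0): no bracket -> illegal
(4,0): no bracket -> illegal
(4,2): no bracket -> illegal
(5,0): flips 1 -> legal
(5,1): flips 1 -> legal
(5,2): no bracket -> illegal
B mobility = 7
-- W to move --
(0,2): no bracket -> illegal
(0,4): no bracket -> illegal
(1,0): no bracket -> illegal
(1,1): flips 2 -> legal
(1,2): flips 1 -> legal
(2,0): flips 2 -> legal
(2,4): no bracket -> illegal
(2,5): no bracket -> illegal
(3,0): no bracket -> illegal
(3,5): no bracket -> illegal
(4,0): no bracket -> illegal
(4,2): no bracket -> illegal
(4,3): flips 1 -> legal
(4,4): no bracket -> illegal
(4,5): flips 1 -> legal
W mobility = 5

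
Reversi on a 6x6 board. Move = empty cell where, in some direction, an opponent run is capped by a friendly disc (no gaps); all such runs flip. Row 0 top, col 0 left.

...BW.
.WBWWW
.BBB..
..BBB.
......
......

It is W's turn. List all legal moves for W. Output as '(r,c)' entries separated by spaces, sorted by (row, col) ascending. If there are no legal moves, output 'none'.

Answer: (0,2) (3,1) (4,1) (4,3) (4,4)

Derivation:
(0,1): no bracket -> illegal
(0,2): flips 1 -> legal
(1,0): no bracket -> illegal
(2,0): no bracket -> illegal
(2,4): no bracket -> illegal
(2,5): no bracket -> illegal
(3,0): no bracket -> illegal
(3,1): flips 2 -> legal
(3,5): no bracket -> illegal
(4,1): flips 2 -> legal
(4,2): no bracket -> illegal
(4,3): flips 2 -> legal
(4,4): flips 2 -> legal
(4,5): no bracket -> illegal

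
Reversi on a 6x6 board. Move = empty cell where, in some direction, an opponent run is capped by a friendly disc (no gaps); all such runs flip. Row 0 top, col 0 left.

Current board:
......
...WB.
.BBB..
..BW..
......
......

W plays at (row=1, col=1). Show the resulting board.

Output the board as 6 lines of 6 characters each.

Place W at (1,1); scan 8 dirs for brackets.
Dir NW: first cell '.' (not opp) -> no flip
Dir N: first cell '.' (not opp) -> no flip
Dir NE: first cell '.' (not opp) -> no flip
Dir W: first cell '.' (not opp) -> no flip
Dir E: first cell '.' (not opp) -> no flip
Dir SW: first cell '.' (not opp) -> no flip
Dir S: opp run (2,1), next='.' -> no flip
Dir SE: opp run (2,2) capped by W -> flip
All flips: (2,2)

Answer: ......
.W.WB.
.BWB..
..BW..
......
......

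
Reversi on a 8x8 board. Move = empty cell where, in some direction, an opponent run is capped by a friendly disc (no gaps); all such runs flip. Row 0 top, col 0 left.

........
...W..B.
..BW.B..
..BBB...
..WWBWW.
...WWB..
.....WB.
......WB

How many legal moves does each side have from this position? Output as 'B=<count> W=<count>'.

Answer: B=16 W=10

Derivation:
-- B to move --
(0,2): no bracket -> illegal
(0,3): flips 2 -> legal
(0,4): flips 1 -> legal
(1,2): flips 1 -> legal
(1,4): flips 1 -> legal
(2,4): flips 1 -> legal
(3,1): no bracket -> illegal
(3,5): flips 1 -> legal
(3,6): no bracket -> illegal
(3,7): flips 1 -> legal
(4,1): flips 2 -> legal
(4,7): flips 2 -> legal
(5,1): flips 1 -> legal
(5,2): flips 4 -> legal
(5,6): flips 1 -> legal
(5,7): no bracket -> illegal
(6,2): flips 1 -> legal
(6,3): flips 2 -> legal
(6,4): flips 2 -> legal
(6,7): no bracket -> illegal
(7,4): no bracket -> illegal
(7,5): flips 2 -> legal
B mobility = 16
-- W to move --
(0,5): no bracket -> illegal
(0,6): no bracket -> illegal
(0,7): flips 3 -> legal
(1,1): no bracket -> illegal
(1,2): flips 2 -> legal
(1,4): no bracket -> illegal
(1,5): no bracket -> illegal
(1,7): no bracket -> illegal
(2,1): flips 2 -> legal
(2,4): flips 3 -> legal
(2,6): no bracket -> illegal
(2,7): no bracket -> illegal
(3,1): flips 1 -> legal
(3,5): flips 1 -> legal
(3,6): no bracket -> illegal
(4,1): flips 1 -> legal
(5,6): flips 2 -> legal
(5,7): no bracket -> illegal
(6,4): flips 1 -> legal
(6,7): flips 1 -> legal
(7,5): no bracket -> illegal
W mobility = 10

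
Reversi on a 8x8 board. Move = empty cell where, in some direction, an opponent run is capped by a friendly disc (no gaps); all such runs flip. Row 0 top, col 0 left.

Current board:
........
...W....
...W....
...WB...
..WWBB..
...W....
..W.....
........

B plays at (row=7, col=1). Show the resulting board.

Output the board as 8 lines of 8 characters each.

Place B at (7,1); scan 8 dirs for brackets.
Dir NW: first cell '.' (not opp) -> no flip
Dir N: first cell '.' (not opp) -> no flip
Dir NE: opp run (6,2) (5,3) capped by B -> flip
Dir W: first cell '.' (not opp) -> no flip
Dir E: first cell '.' (not opp) -> no flip
Dir SW: edge -> no flip
Dir S: edge -> no flip
Dir SE: edge -> no flip
All flips: (5,3) (6,2)

Answer: ........
...W....
...W....
...WB...
..WWBB..
...B....
..B.....
.B......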